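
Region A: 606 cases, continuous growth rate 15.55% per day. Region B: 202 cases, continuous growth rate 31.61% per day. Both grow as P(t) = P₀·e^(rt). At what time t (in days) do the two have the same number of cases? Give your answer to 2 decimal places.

606·e^(0.1555t) = 202·e^(0.3161t)
606/202 = e^((0.3161 − 0.1555)t) → ln(3) = 0.1606·t
t = 1.09861 / 0.1606

t ≈ 6.84 days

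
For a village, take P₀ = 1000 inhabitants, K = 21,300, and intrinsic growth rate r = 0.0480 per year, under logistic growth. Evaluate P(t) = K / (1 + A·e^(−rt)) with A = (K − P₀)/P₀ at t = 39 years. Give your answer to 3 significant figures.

≈ 5,170 inhabitants

A = (21300 − 1000)/1000 = 20.3
P(39) = 21300 / (1 + 20.3·e^(−0.048·39)) = 21300 / (1 + 20.3·0.153816)
= 21300 / 4.12246 ≈ 5166.82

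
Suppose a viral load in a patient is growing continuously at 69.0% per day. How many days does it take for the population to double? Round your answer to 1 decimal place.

doubling time = ln(2) / |r| = 0.69315 / 0.69

doubling time ≈ 1.0 days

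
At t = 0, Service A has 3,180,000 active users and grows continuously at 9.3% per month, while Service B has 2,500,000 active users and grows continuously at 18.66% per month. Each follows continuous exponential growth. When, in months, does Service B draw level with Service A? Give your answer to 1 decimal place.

3180000·e^(0.093t) = 2500000·e^(0.1866t)
3180000/2500000 = e^((0.1866 − 0.093)t) → ln(1.272) = 0.0936·t
t = 0.24059 / 0.0936

t ≈ 2.6 months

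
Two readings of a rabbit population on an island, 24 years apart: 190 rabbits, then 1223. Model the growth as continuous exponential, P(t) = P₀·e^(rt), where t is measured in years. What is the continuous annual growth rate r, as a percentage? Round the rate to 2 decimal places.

r ≈ 7.76% per year

1223 = 190 · e^(r·24)
e^(24r) = 1223/190 = 6.43684
r = ln(6.43684) / 24 = 1.86204 / 24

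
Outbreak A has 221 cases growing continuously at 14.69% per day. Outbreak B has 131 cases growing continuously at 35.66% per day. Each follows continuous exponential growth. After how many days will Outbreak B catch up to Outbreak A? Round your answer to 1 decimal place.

221·e^(0.1469t) = 131·e^(0.3566t)
221/131 = e^((0.3566 − 0.1469)t) → ln(1.68702) = 0.2097·t
t = 0.52297 / 0.2097

t ≈ 2.5 days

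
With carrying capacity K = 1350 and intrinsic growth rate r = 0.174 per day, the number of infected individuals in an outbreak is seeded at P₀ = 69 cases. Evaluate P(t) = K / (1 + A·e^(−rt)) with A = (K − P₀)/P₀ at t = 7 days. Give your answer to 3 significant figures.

A = (1350 − 69)/69 = 18.56522
P(7) = 1350 / (1 + 18.56522·e^(−0.174·7)) = 1350 / (1 + 18.56522·0.295821)
= 1350 / 6.49199 ≈ 207.95

≈ 208 cases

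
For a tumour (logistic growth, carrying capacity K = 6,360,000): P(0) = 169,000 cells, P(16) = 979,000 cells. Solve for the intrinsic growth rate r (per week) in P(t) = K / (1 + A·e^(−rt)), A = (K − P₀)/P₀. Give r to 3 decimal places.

A = (6360000 − 169000)/169000 = 36.63314
979000 = 6360000/(1 + 36.63314·e^(−r·16)) → e^(−16r) = (6.49642 − 1)/36.63314 = 0.15004
r = −ln(0.15004)/16 = 1.89686/16

r ≈ 0.119 per week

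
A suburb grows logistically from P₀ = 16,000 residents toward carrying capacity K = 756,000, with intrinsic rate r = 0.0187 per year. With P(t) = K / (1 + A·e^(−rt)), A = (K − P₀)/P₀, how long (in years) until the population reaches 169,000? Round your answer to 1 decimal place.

t ≈ 138.4 years

A = (756000 − 16000)/16000 = 46.25
169000 = 756000/(1 + 46.25·e^(−0.0187t)) → 1 + 46.25·e^(−0.0187t) = 4.47337
e^(−0.0187t) = 0.0751 → t = ln(13.31559)/0.0187 = 2.58894/0.0187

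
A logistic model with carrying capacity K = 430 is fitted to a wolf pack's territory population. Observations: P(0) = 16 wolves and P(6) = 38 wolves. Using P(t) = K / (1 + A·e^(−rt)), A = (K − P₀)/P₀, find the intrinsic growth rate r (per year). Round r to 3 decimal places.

r ≈ 0.153 per year

A = (430 − 16)/16 = 25.875
38 = 430/(1 + 25.875·e^(−r·6)) → e^(−6r) = (11.31579 − 1)/25.875 = 0.398678
r = −ln(0.398678)/6 = 0.9196/6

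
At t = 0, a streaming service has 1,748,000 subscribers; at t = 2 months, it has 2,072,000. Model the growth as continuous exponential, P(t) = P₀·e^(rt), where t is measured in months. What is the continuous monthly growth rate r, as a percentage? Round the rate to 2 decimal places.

r ≈ 8.50% per month

2072000 = 1748000 · e^(r·2)
e^(2r) = 2072000/1748000 = 1.18535
r = ln(1.18535) / 2 = 0.17004 / 2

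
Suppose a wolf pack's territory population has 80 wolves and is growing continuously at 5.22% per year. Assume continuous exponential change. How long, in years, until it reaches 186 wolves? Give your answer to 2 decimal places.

t ≈ 16.16 years

186 = 80 · e^(0.0522·t)
t = ln(186/80) / 0.0522 = ln(2.325) / 0.0522 = 0.84372 / 0.0522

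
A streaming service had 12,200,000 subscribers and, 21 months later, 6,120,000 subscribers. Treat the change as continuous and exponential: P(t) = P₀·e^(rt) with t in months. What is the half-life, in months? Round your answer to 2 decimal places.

half-life ≈ 21.10 months

r = ln(6120000/12200000) / 21 = ln(0.50164) / 21 ≈ -0.032851 per month
half-life = ln 2 / |r| = 0.69315 / 0.032851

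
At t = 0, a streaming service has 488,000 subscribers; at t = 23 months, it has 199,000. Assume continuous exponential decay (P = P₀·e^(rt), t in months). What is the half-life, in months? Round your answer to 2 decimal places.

r = ln(199000/488000) / 23 = ln(0.40779) / 23 ≈ -0.039 per month
half-life = ln 2 / |r| = 0.69315 / 0.039

half-life ≈ 17.77 months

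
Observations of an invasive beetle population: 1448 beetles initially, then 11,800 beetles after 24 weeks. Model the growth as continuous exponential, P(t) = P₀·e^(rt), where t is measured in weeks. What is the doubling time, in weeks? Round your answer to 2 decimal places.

r = ln(11800/1448) / 24 = ln(8.14917) / 24 ≈ 0.087413 per week
doubling time = ln 2 / |r| = 0.69315 / 0.087413

doubling time ≈ 7.93 weeks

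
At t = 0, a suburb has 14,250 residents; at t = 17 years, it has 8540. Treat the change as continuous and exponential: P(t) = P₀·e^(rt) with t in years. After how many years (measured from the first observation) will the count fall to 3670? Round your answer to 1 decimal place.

r = ln(8540/14250) / 17 ≈ -0.030117 per year
t = ln(3670/14250) / r = -1.35657 / -0.030117 ≈ 45.043

t ≈ 45.0 years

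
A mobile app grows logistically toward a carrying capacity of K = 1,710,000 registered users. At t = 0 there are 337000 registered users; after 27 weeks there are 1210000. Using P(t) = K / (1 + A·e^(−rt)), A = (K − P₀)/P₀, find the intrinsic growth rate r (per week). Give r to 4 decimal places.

A = (1710000 − 337000)/337000 = 4.07418
1210000 = 1710000/(1 + 4.07418·e^(−r·27)) → e^(−27r) = (1.41322 − 1)/4.07418 = 0.101425
r = −ln(0.101425)/27 = 2.28844/27

r ≈ 0.0848 per week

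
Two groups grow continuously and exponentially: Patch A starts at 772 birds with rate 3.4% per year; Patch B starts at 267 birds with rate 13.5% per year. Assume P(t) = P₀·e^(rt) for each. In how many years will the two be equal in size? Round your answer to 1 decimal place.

772·e^(0.034t) = 267·e^(0.135t)
772/267 = e^((0.135 − 0.034)t) → ln(2.89139) = 0.101·t
t = 1.06174 / 0.101

t ≈ 10.5 years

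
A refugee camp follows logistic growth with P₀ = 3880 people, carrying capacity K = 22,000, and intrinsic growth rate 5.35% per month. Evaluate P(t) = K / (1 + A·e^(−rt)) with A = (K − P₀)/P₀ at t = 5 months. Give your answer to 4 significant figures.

A = (22000 − 3880)/3880 = 4.6701
P(5) = 22000 / (1 + 4.6701·e^(−0.0535·5)) = 22000 / (1 + 4.6701·0.76529)
= 22000 / 4.57398 ≈ 4809.81

≈ 4,810 people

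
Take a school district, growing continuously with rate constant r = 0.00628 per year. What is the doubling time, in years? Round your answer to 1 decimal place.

doubling time ≈ 110.4 years

doubling time = ln(2) / |r| = 0.69315 / 0.00628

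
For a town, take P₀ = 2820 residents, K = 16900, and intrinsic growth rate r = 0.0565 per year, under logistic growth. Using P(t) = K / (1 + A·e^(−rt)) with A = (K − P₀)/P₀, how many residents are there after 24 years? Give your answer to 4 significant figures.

A = (16900 − 2820)/2820 = 4.99291
P(24) = 16900 / (1 + 4.99291·e^(−0.0565·24)) = 16900 / (1 + 4.99291·0.257689)
= 16900 / 2.28662 ≈ 7390.82

≈ 7,391 residents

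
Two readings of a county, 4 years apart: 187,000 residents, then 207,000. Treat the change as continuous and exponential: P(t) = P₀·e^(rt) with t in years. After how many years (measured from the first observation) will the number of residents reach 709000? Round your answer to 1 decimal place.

r = ln(207000/187000) / 4 ≈ 0.025403 per year
t = ln(709000/187000) / r = 1.33275 / 0.025403 ≈ 52.465

t ≈ 52.5 years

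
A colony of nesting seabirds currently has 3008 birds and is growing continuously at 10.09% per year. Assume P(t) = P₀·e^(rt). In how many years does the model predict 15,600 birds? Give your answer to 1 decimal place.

t ≈ 16.3 years

15600 = 3008 · e^(0.1009·t)
t = ln(15600/3008) / 0.1009 = ln(5.18617) / 0.1009 = 1.646 / 0.1009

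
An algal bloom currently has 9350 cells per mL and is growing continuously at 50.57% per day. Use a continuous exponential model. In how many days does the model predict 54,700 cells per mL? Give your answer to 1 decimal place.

t ≈ 3.5 days

54700 = 9350 · e^(0.5057·t)
t = ln(54700/9350) / 0.5057 = ln(5.85027) / 0.5057 = 1.76649 / 0.5057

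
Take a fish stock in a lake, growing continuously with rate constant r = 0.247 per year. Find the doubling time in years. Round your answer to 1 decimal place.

doubling time ≈ 2.8 years

doubling time = ln(2) / |r| = 0.69315 / 0.247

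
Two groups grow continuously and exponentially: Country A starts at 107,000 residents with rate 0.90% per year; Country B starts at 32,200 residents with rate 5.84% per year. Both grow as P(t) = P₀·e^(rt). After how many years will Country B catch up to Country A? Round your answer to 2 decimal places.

107000·e^(0.009t) = 32200·e^(0.0584t)
107000/32200 = e^((0.0584 − 0.009)t) → ln(3.32298) = 0.0494·t
t = 1.20086 / 0.0494

t ≈ 24.31 years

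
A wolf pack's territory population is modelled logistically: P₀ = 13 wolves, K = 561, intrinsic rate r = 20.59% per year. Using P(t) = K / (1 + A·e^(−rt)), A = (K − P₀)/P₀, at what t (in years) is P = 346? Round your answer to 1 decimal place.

A = (561 − 13)/13 = 42.15385
346 = 561/(1 + 42.15385·e^(−0.2059t)) → 1 + 42.15385·e^(−0.2059t) = 1.62139
e^(−0.2059t) = 0.014741 → t = ln(67.83828)/0.2059 = 4.21713/0.2059

t ≈ 20.5 years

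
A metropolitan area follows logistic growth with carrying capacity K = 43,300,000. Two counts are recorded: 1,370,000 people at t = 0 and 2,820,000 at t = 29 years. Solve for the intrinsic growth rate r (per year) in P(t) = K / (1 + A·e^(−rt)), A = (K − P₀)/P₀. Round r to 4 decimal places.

r ≈ 0.0261 per year

A = (43300000 − 1370000)/1370000 = 30.60584
2820000 = 43300000/(1 + 30.60584·e^(−r·29)) → e^(−29r) = (15.35461 − 1)/30.60584 = 0.469015
r = −ln(0.469015)/29 = 0.75712/29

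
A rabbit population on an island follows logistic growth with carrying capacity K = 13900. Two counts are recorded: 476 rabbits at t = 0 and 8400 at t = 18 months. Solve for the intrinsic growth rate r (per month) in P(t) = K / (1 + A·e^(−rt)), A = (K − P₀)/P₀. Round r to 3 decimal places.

r ≈ 0.209 per month

A = (13900 − 476)/476 = 28.20168
8400 = 13900/(1 + 28.20168·e^(−r·18)) → e^(−18r) = (1.65476 − 1)/28.20168 = 0.023217
r = −ln(0.023217)/18 = 3.76287/18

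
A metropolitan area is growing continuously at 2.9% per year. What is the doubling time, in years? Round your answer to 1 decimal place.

doubling time = ln(2) / |r| = 0.69315 / 0.029

doubling time ≈ 23.9 years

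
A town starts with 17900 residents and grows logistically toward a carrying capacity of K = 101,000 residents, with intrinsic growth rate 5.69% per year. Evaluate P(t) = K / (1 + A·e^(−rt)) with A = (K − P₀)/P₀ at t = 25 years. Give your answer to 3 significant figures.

A = (101000 − 17900)/17900 = 4.64246
P(25) = 101000 / (1 + 4.64246·e^(−0.0569·25)) = 101000 / (1 + 4.64246·0.24111)
= 101000 / 2.11935 ≈ 47656.23

≈ 47,700 residents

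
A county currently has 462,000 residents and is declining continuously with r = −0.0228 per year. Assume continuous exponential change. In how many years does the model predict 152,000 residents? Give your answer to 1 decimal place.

t ≈ 48.8 years

152000 = 462000 · e^(-0.0228·t)
t = ln(152000/462000) / -0.0228 = ln(0.329) / -0.0228 = -1.11168 / -0.0228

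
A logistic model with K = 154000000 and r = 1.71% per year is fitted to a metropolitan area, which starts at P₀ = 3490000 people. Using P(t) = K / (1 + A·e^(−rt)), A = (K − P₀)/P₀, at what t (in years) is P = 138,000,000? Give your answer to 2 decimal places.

t ≈ 346.13 years

A = (154000000 − 3490000)/3490000 = 43.12607
138000000 = 154000000/(1 + 43.12607·e^(−0.0171t)) → 1 + 43.12607·e^(−0.0171t) = 1.11594
e^(−0.0171t) = 0.002688 → t = ln(371.96239)/0.0171 = 5.91879/0.0171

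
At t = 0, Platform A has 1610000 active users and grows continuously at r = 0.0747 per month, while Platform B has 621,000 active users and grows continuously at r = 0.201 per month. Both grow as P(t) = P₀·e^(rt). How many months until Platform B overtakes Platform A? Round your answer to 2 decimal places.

t ≈ 7.54 months

1610000·e^(0.0747t) = 621000·e^(0.201t)
1610000/621000 = e^((0.201 − 0.0747)t) → ln(2.59259) = 0.1263·t
t = 0.95266 / 0.1263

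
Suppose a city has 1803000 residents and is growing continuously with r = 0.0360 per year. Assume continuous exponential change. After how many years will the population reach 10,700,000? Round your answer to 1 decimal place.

10700000 = 1803000 · e^(0.036·t)
t = ln(10700000/1803000) / 0.036 = ln(5.93455) / 0.036 = 1.78079 / 0.036

t ≈ 49.5 years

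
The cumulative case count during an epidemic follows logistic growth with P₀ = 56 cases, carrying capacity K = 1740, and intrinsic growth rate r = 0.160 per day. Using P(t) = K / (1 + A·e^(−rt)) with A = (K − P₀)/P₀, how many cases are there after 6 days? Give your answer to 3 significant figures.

≈ 139 cases

A = (1740 − 56)/56 = 30.07143
P(6) = 1740 / (1 + 30.07143·e^(−0.16·6)) = 1740 / (1 + 30.07143·0.382893)
= 1740 / 12.51414 ≈ 139.04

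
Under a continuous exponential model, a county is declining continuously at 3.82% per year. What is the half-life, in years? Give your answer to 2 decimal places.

half-life = ln(2) / |r| = 0.69315 / 0.0382

half-life ≈ 18.15 years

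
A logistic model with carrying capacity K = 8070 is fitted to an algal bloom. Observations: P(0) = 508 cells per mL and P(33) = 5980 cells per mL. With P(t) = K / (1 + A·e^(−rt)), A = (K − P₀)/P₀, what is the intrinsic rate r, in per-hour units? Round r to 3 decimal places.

r ≈ 0.114 per hour

A = (8070 − 508)/508 = 14.88583
5980 = 8070/(1 + 14.88583·e^(−r·33)) → e^(−33r) = (1.3495 − 1)/14.88583 = 0.023479
r = −ln(0.023479)/33 = 3.75167/33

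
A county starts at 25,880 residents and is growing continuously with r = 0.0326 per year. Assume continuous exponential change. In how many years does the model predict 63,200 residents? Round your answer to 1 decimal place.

t ≈ 27.4 years

63200 = 25880 · e^(0.0326·t)
t = ln(63200/25880) / 0.0326 = ln(2.44204) / 0.0326 = 0.89283 / 0.0326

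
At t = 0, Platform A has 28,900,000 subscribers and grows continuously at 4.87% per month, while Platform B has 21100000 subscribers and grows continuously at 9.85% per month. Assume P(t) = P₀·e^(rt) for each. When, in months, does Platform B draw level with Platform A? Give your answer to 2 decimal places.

28900000·e^(0.0487t) = 21100000·e^(0.0985t)
28900000/21100000 = e^((0.0985 − 0.0487)t) → ln(1.36967) = 0.0498·t
t = 0.31457 / 0.0498

t ≈ 6.32 months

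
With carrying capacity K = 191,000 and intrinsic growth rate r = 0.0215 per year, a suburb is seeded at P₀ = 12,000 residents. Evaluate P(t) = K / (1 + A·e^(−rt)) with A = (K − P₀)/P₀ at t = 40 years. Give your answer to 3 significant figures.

≈ 26,100 residents

A = (191000 − 12000)/12000 = 14.91667
P(40) = 191000 / (1 + 14.91667·e^(−0.0215·40)) = 191000 / (1 + 14.91667·0.423162)
= 191000 / 7.31217 ≈ 26120.85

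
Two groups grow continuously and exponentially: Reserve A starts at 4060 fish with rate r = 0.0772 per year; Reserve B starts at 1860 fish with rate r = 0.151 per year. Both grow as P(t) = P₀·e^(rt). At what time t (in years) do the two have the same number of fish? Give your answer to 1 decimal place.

4060·e^(0.0772t) = 1860·e^(0.151t)
4060/1860 = e^((0.151 − 0.0772)t) → ln(2.1828) = 0.0738·t
t = 0.78061 / 0.0738

t ≈ 10.6 years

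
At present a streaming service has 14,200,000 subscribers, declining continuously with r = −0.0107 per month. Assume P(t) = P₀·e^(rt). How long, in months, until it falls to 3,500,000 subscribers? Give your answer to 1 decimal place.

t ≈ 130.9 months

3500000 = 14200000 · e^(-0.0107·t)
t = ln(3500000/14200000) / -0.0107 = ln(0.24648) / -0.0107 = -1.40048 / -0.0107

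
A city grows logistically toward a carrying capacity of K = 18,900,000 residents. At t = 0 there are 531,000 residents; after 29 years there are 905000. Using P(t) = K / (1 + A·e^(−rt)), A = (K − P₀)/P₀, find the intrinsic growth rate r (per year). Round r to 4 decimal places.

A = (18900000 − 531000)/531000 = 34.59322
905000 = 18900000/(1 + 34.59322·e^(−r·29)) → e^(−29r) = (20.88398 − 1)/34.59322 = 0.574794
r = −ln(0.574794)/29 = 0.55374/29

r ≈ 0.0191 per year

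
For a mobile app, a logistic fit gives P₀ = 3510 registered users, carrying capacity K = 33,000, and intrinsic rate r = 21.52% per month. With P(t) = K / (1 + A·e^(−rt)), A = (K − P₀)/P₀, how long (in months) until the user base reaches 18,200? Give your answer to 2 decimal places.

A = (33000 − 3510)/3510 = 8.40171
18200 = 33000/(1 + 8.40171·e^(−0.2152t)) → 1 + 8.40171·e^(−0.2152t) = 1.81319
e^(−0.2152t) = 0.096788 → t = ln(10.33183)/0.2152 = 2.33523/0.2152

t ≈ 10.85 months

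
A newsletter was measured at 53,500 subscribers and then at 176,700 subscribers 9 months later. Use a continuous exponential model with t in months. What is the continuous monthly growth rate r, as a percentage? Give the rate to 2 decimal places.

r ≈ 13.28% per month

176700 = 53500 · e^(r·9)
e^(9r) = 176700/53500 = 3.3028
r = ln(3.3028) / 9 = 1.19477 / 9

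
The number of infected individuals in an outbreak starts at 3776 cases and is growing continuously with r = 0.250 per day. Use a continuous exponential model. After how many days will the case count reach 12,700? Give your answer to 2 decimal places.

t ≈ 4.85 days

12700 = 3776 · e^(0.25·t)
t = ln(12700/3776) / 0.25 = ln(3.36335) / 0.25 = 1.21294 / 0.25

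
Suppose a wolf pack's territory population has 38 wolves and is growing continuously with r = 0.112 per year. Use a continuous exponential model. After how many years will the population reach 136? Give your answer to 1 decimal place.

t ≈ 11.4 years

136 = 38 · e^(0.112·t)
t = ln(136/38) / 0.112 = ln(3.57895) / 0.112 = 1.27507 / 0.112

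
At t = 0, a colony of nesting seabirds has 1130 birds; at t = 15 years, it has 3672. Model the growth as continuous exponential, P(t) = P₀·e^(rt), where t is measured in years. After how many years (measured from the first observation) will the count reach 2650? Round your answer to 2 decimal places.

t ≈ 10.85 years

r = ln(3672/1130) / 15 ≈ 0.078568 per year
t = ln(2650/1130) / r = 0.85234 / 0.078568 ≈ 10.848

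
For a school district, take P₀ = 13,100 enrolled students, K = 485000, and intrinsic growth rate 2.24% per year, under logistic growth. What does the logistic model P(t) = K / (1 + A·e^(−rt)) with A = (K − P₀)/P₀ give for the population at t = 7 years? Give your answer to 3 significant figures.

A = (485000 − 13100)/13100 = 36.0229
P(7) = 485000 / (1 + 36.0229·e^(−0.0224·7)) = 485000 / (1 + 36.0229·0.854875)
= 485000 / 31.79508 ≈ 15253.93

≈ 15,300 enrolled students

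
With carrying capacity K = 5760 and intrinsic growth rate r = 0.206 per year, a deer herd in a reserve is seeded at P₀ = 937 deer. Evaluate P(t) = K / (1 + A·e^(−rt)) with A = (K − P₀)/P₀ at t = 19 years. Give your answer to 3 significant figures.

≈ 5,220 deer

A = (5760 − 937)/937 = 5.14728
P(19) = 5760 / (1 + 5.14728·e^(−0.206·19)) = 5760 / (1 + 5.14728·0.01996)
= 5760 / 1.10274 ≈ 5223.34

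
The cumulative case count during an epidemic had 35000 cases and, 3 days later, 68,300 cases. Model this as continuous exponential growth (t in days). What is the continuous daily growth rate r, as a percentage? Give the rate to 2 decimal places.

68300 = 35000 · e^(r·3)
e^(3r) = 68300/35000 = 1.95143
r = ln(1.95143) / 3 = 0.66856 / 3

r ≈ 22.29% per day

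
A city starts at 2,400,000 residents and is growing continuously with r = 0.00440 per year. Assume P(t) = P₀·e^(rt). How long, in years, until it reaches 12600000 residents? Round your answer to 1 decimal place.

12600000 = 2400000 · e^(0.0044·t)
t = ln(12600000/2400000) / 0.0044 = ln(5.25) / 0.0044 = 1.65823 / 0.0044

t ≈ 376.9 years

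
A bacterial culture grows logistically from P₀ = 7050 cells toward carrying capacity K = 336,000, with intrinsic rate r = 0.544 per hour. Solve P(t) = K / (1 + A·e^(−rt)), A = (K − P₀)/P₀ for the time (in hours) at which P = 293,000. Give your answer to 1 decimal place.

A = (336000 − 7050)/7050 = 46.65957
293000 = 336000/(1 + 46.65957·e^(−0.544t)) → 1 + 46.65957·e^(−0.544t) = 1.14676
e^(−0.544t) = 0.003145 → t = ln(317.93617)/0.544 = 5.76185/0.544

t ≈ 10.6 hours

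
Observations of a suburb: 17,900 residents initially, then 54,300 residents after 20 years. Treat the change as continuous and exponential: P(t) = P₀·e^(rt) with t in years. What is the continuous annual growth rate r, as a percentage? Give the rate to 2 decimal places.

r ≈ 5.55% per year

54300 = 17900 · e^(r·20)
e^(20r) = 54300/17900 = 3.03352
r = ln(3.03352) / 20 = 1.10972 / 20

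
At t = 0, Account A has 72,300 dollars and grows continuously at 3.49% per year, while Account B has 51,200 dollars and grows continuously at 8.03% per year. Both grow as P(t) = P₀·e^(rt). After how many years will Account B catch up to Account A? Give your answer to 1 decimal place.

t ≈ 7.6 years

72300·e^(0.0349t) = 51200·e^(0.0803t)
72300/51200 = e^((0.0803 − 0.0349)t) → ln(1.41211) = 0.0454·t
t = 0.34508 / 0.0454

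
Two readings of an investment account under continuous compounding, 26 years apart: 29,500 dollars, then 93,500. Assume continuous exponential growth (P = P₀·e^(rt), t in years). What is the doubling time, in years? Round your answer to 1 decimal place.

doubling time ≈ 15.6 years

r = ln(93500/29500) / 26 = ln(3.16949) / 26 ≈ 0.044368 per year
doubling time = ln 2 / |r| = 0.69315 / 0.044368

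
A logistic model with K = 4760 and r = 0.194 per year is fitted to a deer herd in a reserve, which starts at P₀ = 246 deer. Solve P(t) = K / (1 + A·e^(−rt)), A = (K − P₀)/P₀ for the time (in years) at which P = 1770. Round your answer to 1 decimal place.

A = (4760 − 246)/246 = 18.34959
1770 = 4760/(1 + 18.34959·e^(−0.194t)) → 1 + 18.34959·e^(−0.194t) = 2.68927
e^(−0.194t) = 0.09206 → t = ln(10.86247)/0.194 = 2.38531/0.194

t ≈ 12.3 years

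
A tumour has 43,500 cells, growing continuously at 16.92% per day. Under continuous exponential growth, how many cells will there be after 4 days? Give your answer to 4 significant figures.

P(4) = 43500 · e^(0.1692·4) = 43500 · e^(0.6768)
= 43500 · 1.96757 ≈ 85589.36

≈ 85,590 cells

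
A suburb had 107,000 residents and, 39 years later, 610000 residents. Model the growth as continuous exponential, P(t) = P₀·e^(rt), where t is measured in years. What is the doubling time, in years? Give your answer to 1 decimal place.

doubling time ≈ 15.5 years

r = ln(610000/107000) / 39 = ln(5.70093) / 39 ≈ 0.044632 per year
doubling time = ln 2 / |r| = 0.69315 / 0.044632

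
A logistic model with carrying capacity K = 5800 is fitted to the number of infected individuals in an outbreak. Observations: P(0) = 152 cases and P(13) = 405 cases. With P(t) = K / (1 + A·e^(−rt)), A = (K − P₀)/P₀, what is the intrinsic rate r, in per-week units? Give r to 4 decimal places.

A = (5800 − 152)/152 = 37.15789
405 = 5800/(1 + 37.15789·e^(−r·13)) → e^(−13r) = (14.32099 − 1)/37.15789 = 0.358497
r = −ln(0.358497)/13 = 1.02584/13

r ≈ 0.0789 per week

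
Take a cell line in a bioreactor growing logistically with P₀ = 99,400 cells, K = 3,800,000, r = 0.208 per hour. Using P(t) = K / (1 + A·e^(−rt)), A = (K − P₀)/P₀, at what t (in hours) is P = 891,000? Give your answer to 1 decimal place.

t ≈ 11.7 hours

A = (3800000 − 99400)/99400 = 37.22938
891000 = 3800000/(1 + 37.22938·e^(−0.208t)) → 1 + 37.22938·e^(−0.208t) = 4.26487
e^(−0.208t) = 0.087696 → t = ln(11.40302)/0.208 = 2.43388/0.208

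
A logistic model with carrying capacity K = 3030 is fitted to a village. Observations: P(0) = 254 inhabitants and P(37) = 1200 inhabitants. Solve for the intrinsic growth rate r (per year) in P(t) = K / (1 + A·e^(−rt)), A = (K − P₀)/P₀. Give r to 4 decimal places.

r ≈ 0.0532 per year

A = (3030 − 254)/254 = 10.92913
1200 = 3030/(1 + 10.92913·e^(−r·37)) → e^(−37r) = (2.525 − 1)/10.92913 = 0.139535
r = −ln(0.139535)/37 = 1.96944/37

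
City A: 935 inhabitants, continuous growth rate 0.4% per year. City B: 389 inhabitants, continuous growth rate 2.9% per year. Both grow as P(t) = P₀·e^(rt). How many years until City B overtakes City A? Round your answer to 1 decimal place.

t ≈ 35.1 years

935·e^(0.004t) = 389·e^(0.029t)
935/389 = e^((0.029 − 0.004)t) → ln(2.4036) = 0.025·t
t = 0.87697 / 0.025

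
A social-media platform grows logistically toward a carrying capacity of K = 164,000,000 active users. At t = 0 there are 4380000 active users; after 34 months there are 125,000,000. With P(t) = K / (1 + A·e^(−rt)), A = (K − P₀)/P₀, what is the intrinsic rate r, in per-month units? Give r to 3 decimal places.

r ≈ 0.140 per month

A = (164000000 − 4380000)/4380000 = 36.44292
125000000 = 164000000/(1 + 36.44292·e^(−r·34)) → e^(−34r) = (1.312 − 1)/36.44292 = 0.008561
r = −ln(0.008561)/34 = 4.7605/34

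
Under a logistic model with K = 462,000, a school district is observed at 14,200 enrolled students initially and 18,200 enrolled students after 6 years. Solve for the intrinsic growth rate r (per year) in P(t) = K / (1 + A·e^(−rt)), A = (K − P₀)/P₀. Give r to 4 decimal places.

r ≈ 0.0429 per year

A = (462000 − 14200)/14200 = 31.53521
18200 = 462000/(1 + 31.53521·e^(−r·6)) → e^(−6r) = (25.38462 − 1)/31.53521 = 0.77325
r = −ln(0.77325)/6 = 0.25715/6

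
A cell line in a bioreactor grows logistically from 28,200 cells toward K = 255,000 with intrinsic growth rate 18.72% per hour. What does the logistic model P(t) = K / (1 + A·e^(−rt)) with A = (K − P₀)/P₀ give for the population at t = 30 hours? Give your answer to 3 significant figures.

≈ 248,000 cells

A = (255000 − 28200)/28200 = 8.04255
P(30) = 255000 / (1 + 8.04255·e^(−0.1872·30)) = 255000 / (1 + 8.04255·0.003639)
= 255000 / 1.02927 ≈ 247748.84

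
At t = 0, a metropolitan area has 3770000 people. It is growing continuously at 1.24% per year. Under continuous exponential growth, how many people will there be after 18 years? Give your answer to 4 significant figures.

≈ 4,713,000 people

P(18) = 3770000 · e^(0.0124·18) = 3770000 · e^(0.2232)
= 3770000 · 1.25007 ≈ 4712766.02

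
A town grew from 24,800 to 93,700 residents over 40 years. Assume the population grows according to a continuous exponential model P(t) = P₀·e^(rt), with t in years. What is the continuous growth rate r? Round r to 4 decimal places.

93700 = 24800 · e^(r·40)
e^(40r) = 93700/24800 = 3.77823
r = ln(3.77823) / 40 = 1.32925 / 40

r ≈ 0.0332 per year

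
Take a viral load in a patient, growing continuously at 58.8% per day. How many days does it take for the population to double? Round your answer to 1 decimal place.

doubling time = ln(2) / |r| = 0.69315 / 0.588

doubling time ≈ 1.2 days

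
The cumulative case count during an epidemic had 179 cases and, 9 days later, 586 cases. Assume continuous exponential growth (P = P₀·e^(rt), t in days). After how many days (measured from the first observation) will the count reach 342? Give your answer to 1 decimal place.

r = ln(586/179) / 9 ≈ 0.13177 per day
t = ln(342/179) / r = 0.64742 / 0.13177 ≈ 4.913

t ≈ 4.9 days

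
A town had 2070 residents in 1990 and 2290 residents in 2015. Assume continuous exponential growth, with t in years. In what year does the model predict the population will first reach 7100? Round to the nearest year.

r = ln(2290/2070) / 25 = 0.101/25 ≈ 0.00404 per year
t = ln(7100/2070) / r = 1.23255/0.00404 ≈ 305.08 years after 1990

year 2295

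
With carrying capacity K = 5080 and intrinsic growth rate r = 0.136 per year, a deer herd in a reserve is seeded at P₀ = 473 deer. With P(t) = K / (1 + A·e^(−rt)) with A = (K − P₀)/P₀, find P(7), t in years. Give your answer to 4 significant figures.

≈ 1,067 deer

A = (5080 − 473)/473 = 9.73996
P(7) = 5080 / (1 + 9.73996·e^(−0.136·7)) = 5080 / (1 + 9.73996·0.385968)
= 5080 / 4.75932 ≈ 1067.38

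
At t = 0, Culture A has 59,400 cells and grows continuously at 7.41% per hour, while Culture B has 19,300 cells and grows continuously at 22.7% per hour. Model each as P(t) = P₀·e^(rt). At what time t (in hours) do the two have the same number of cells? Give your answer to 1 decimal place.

t ≈ 7.4 hours

59400·e^(0.0741t) = 19300·e^(0.227t)
59400/19300 = e^((0.227 − 0.0741)t) → ln(3.07772) = 0.1529·t
t = 1.12419 / 0.1529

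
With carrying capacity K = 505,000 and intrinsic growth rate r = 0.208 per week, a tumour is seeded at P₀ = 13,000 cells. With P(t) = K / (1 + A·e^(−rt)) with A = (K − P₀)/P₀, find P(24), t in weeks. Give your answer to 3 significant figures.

≈ 402,000 cells

A = (505000 − 13000)/13000 = 37.84615
P(24) = 505000 / (1 + 37.84615·e^(−0.208·24)) = 505000 / (1 + 37.84615·0.006792)
= 505000 / 1.25705 ≈ 401733.07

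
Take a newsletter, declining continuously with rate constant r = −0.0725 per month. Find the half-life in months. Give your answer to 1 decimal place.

half-life ≈ 9.6 months

half-life = ln(2) / |r| = 0.69315 / 0.0725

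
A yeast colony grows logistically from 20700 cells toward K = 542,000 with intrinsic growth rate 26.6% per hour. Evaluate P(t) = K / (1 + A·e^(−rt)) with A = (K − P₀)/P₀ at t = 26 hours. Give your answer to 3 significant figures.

≈ 529,000 cells

A = (542000 − 20700)/20700 = 25.18357
P(26) = 542000 / (1 + 25.18357·e^(−0.266·26)) = 542000 / (1 + 25.18357·0.000992)
= 542000 / 1.02498 ≈ 528792.46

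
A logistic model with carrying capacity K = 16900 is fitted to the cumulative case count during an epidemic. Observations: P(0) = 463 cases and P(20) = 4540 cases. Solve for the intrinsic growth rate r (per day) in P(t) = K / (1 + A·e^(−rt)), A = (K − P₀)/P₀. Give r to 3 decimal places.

r ≈ 0.128 per day

A = (16900 − 463)/463 = 35.50108
4540 = 16900/(1 + 35.50108·e^(−r·20)) → e^(−20r) = (3.72247 − 1)/35.50108 = 0.076687
r = −ln(0.076687)/20 = 2.56802/20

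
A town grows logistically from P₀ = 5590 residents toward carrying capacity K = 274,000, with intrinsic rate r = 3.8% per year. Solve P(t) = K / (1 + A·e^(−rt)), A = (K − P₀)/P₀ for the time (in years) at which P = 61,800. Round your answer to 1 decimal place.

t ≈ 69.4 years

A = (274000 − 5590)/5590 = 48.0161
61800 = 274000/(1 + 48.0161·e^(−0.038t)) → 1 + 48.0161·e^(−0.038t) = 4.43366
e^(−0.038t) = 0.071511 → t = ln(13.98395)/0.038 = 2.63791/0.038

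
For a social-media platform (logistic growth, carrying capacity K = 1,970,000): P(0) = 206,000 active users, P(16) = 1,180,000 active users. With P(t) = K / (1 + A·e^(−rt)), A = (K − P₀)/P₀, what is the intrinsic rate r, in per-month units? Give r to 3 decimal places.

r ≈ 0.159 per month

A = (1970000 − 206000)/206000 = 8.56311
1180000 = 1970000/(1 + 8.56311·e^(−r·16)) → e^(−16r) = (1.66949 − 1)/8.56311 = 0.078183
r = −ln(0.078183)/16 = 2.5487/16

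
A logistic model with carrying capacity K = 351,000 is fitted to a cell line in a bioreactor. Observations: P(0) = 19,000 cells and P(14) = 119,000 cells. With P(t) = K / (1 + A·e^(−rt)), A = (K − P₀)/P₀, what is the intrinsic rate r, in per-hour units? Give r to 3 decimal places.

r ≈ 0.157 per hour

A = (351000 − 19000)/19000 = 17.47368
119000 = 351000/(1 + 17.47368·e^(−r·14)) → e^(−14r) = (2.94958 − 1)/17.47368 = 0.111572
r = −ln(0.111572)/14 = 2.19308/14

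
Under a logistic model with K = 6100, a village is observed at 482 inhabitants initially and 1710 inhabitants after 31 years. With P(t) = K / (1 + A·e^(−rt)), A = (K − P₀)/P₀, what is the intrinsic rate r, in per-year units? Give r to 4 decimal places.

A = (6100 − 482)/482 = 11.6556
1710 = 6100/(1 + 11.6556·e^(−r·31)) → e^(−31r) = (3.56725 − 1)/11.6556 = 0.220259
r = −ln(0.220259)/31 = 1.51295/31

r ≈ 0.0488 per year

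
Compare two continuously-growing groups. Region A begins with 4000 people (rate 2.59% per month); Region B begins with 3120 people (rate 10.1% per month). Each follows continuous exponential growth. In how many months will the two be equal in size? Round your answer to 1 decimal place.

t ≈ 3.3 months

4000·e^(0.0259t) = 3120·e^(0.101t)
4000/3120 = e^((0.101 − 0.0259)t) → ln(1.28205) = 0.0751·t
t = 0.24846 / 0.0751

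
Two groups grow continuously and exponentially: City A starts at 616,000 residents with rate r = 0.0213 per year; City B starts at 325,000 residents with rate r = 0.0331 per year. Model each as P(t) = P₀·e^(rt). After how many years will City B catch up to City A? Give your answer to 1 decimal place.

616000·e^(0.0213t) = 325000·e^(0.0331t)
616000/325000 = e^((0.0331 − 0.0213)t) → ln(1.89538) = 0.0118·t
t = 0.63942 / 0.0118

t ≈ 54.2 years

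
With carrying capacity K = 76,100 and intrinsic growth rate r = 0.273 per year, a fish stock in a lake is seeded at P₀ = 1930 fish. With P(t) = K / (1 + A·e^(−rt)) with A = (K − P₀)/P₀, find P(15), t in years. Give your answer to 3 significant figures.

A = (76100 − 1930)/1930 = 38.43005
P(15) = 76100 / (1 + 38.43005·e^(−0.273·15)) = 76100 / (1 + 38.43005·0.016656)
= 76100 / 1.64008 ≈ 46400.14

≈ 46,400 fish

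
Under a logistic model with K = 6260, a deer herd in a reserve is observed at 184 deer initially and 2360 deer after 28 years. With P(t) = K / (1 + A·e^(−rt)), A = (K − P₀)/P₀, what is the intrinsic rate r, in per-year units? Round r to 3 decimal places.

A = (6260 − 184)/184 = 33.02174
2360 = 6260/(1 + 33.02174·e^(−r·28)) → e^(−28r) = (2.65254 − 1)/33.02174 = 0.050044
r = −ln(0.050044)/28 = 2.99485/28

r ≈ 0.107 per year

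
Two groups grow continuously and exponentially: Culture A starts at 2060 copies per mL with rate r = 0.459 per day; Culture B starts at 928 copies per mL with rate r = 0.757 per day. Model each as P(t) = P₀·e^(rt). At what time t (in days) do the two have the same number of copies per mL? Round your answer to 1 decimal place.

2060·e^(0.459t) = 928·e^(0.757t)
2060/928 = e^((0.757 − 0.459)t) → ln(2.21983) = 0.298·t
t = 0.79743 / 0.298

t ≈ 2.7 days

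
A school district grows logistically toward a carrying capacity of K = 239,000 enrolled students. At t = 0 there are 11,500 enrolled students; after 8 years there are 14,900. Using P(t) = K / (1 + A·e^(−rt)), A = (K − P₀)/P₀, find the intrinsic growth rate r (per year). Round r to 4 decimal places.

r ≈ 0.0343 per year

A = (239000 − 11500)/11500 = 19.78261
14900 = 239000/(1 + 19.78261·e^(−r·8)) → e^(−8r) = (16.04027 − 1)/19.78261 = 0.760277
r = −ln(0.760277)/8 = 0.27407/8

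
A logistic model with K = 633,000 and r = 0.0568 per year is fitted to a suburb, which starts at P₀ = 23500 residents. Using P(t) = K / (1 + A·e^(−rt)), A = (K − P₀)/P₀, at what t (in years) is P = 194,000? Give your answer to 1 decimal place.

A = (633000 − 23500)/23500 = 25.93617
194000 = 633000/(1 + 25.93617·e^(−0.0568t)) → 1 + 25.93617·e^(−0.0568t) = 3.26289
e^(−0.0568t) = 0.087248 → t = ln(11.46154)/0.0568 = 2.439/0.0568

t ≈ 42.9 years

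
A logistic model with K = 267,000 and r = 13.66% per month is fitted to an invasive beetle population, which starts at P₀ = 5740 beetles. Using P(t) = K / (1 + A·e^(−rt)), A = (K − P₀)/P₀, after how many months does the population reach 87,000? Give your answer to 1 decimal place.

A = (267000 − 5740)/5740 = 45.51568
87000 = 267000/(1 + 45.51568·e^(−0.1366t)) → 1 + 45.51568·e^(−0.1366t) = 3.06897
e^(−0.1366t) = 0.045456 → t = ln(21.99925)/0.1366 = 3.09101/0.1366

t ≈ 22.6 months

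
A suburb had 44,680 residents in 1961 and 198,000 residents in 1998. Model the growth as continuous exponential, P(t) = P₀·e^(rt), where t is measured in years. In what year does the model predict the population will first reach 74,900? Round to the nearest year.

r = ln(198000/44680) / 37 = 1.48874/37 ≈ 0.040236 per year
t = ln(74900/44680) / r = 0.51663/0.040236 ≈ 12.84 years after 1961

year 1974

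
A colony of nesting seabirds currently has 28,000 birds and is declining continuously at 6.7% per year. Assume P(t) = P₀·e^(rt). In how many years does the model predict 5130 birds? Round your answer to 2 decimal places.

5130 = 28000 · e^(-0.067·t)
t = ln(5130/28000) / -0.067 = ln(0.18321) / -0.067 = -1.6971 / -0.067

t ≈ 25.33 years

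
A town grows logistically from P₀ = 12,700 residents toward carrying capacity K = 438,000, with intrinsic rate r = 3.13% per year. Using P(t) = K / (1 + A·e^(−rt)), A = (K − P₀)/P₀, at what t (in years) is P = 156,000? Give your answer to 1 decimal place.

A = (438000 − 12700)/12700 = 33.48819
156000 = 438000/(1 + 33.48819·e^(−0.0313t)) → 1 + 33.48819·e^(−0.0313t) = 2.80769
e^(−0.0313t) = 0.05398 → t = ln(18.52538)/0.0313 = 2.91914/0.0313

t ≈ 93.3 years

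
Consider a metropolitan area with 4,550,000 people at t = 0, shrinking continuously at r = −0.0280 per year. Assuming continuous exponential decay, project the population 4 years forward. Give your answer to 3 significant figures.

≈ 4,070,000 people

P(4) = 4550000 · e^(-0.028·4) = 4550000 · e^(-0.112)
= 4550000 · 0.89404 ≈ 4067901.37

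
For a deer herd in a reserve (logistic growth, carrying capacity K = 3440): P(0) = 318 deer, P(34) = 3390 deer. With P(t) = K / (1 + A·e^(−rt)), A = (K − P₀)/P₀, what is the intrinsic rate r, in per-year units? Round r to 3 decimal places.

A = (3440 − 318)/318 = 9.81761
3390 = 3440/(1 + 9.81761·e^(−r·34)) → e^(−34r) = (1.01475 − 1)/9.81761 = 0.001502
r = −ln(0.001502)/34 = 6.50074/34

r ≈ 0.191 per year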